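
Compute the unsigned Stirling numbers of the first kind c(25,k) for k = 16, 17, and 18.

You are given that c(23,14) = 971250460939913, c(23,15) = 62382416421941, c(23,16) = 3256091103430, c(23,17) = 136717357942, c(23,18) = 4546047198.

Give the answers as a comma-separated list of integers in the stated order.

r24: T_24,15=23×62382416421941+971250460939913=2406046038644556; T_24,16=23×3256091103430+62382416421941=137272511800831; T_24,17=23×136717357942+3256091103430=6400590336096; T_24,18=23×4546047198+136717357942=241276443496
r25: T_25,16=24×137272511800831+2406046038644556=5700586321864500; T_25,17=24×6400590336096+137272511800831=290886679867135; T_25,18=24×241276443496+6400590336096=12191224980000
Read c(25,16) = 5700586321864500, c(25,17) = 290886679867135, c(25,18) = 12191224980000.

5700586321864500, 290886679867135, 12191224980000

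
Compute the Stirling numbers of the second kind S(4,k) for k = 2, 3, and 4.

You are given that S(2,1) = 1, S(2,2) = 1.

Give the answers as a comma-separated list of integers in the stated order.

i=3: T(3,1)=0+1·1=1 | T(3,2)=1+2·1=3 | T(3,3)=1+3·0=1
i=4: T(4,2)=1+2·3=7 | T(4,3)=3+3·1=6 | T(4,4)=1+4·0=1
Read S(4,2) = 7, S(4,3) = 6, S(4,4) = 1.

7, 6, 1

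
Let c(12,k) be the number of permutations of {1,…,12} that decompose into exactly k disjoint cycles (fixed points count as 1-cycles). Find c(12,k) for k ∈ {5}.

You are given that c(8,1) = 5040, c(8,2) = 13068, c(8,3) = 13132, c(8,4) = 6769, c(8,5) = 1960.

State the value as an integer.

45995730

[9] T[9,2]:8*13068+5040=109584 · T[9,3]:8*13132+13068=118124 · T[9,4]:8*6769+13132=67284 · T[9,5]:8*1960+6769=22449
[10] T[10,3]:9*118124+109584=1172700 · T[10,4]:9*67284+118124=723680 · T[10,5]:9*22449+67284=269325
[11] T[11,4]:10*723680+1172700=8409500 · T[11,5]:10*269325+723680=3416930
[12] T[12,5]:11*3416930+8409500=45995730
Read c(12,5) = 45995730.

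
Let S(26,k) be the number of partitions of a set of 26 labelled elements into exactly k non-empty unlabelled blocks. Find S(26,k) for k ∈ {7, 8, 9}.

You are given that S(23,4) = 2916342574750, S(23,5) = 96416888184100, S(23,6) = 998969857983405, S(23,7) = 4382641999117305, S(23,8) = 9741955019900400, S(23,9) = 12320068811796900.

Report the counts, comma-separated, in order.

row 24: T[24][5]=5·96416888184100+2916342574750=485000783495250  T[24][6]=6·998969857983405+96416888184100=6090236036084530  T[24][7]=7·4382641999117305+998969857983405=31677463851804540  T[24][8]=8·9741955019900400+4382641999117305=82318282158320505  T[24][9]=9·12320068811796900+9741955019900400=120622574326072500
row 25: T[25][6]=6·6090236036084530+485000783495250=37026417000002430  T[25][7]=7·31677463851804540+6090236036084530=227832482998716310  T[25][8]=8·82318282158320505+31677463851804540=690223721118368580  T[25][9]=9·120622574326072500+82318282158320505=1167921451092973005
row 26: T[26][7]=7·227832482998716310+37026417000002430=1631853797991016600  T[26][8]=8·690223721118368580+227832482998716310=5749622251945664950  T[26][9]=9·1167921451092973005+690223721118368580=11201516780955125625
Read S(26,7) = 1631853797991016600, S(26,8) = 5749622251945664950, S(26,9) = 11201516780955125625.

1631853797991016600, 5749622251945664950, 11201516780955125625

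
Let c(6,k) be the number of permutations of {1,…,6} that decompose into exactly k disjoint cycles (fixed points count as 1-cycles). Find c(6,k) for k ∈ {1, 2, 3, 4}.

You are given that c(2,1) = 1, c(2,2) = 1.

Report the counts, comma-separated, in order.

120, 274, 225, 85

@3  (3,1):1·2+0→2, (3,2):1·2+1→3, (3,3):0·2+1→1
@4  (4,1):2·3+0→6, (4,2):3·3+2→11, (4,3):1·3+3→6, (4,4):0·3+1→1
@5  (5,1):6·4+0→24, (5,2):11·4+6→50, (5,3):6·4+11→35, (5,4):1·4+6→10
@6  (6,1):24·5+0→120, (6,2):50·5+24→274, (6,3):35·5+50→225, (6,4):10·5+35→85
Read c(6,1) = 120, c(6,2) = 274, c(6,3) = 225, c(6,4) = 85.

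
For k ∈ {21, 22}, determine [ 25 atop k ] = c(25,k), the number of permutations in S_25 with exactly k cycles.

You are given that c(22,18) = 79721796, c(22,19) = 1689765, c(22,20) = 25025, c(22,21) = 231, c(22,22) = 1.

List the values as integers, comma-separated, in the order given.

238810495, 3795000

i=23: T(23,19)=79721796+22·1689765=116896626 | T(23,20)=1689765+22·25025=2240315 | T(23,21)=25025+22·231=30107 | T(23,22)=231+22·1=253
i=24: T(24,20)=116896626+23·2240315=168423871 | T(24,21)=2240315+23·30107=2932776 | T(24,22)=30107+23·253=35926
i=25: T(25,21)=168423871+24·2932776=238810495 | T(25,22)=2932776+24·35926=3795000
Read c(25,21) = 238810495, c(25,22) = 3795000.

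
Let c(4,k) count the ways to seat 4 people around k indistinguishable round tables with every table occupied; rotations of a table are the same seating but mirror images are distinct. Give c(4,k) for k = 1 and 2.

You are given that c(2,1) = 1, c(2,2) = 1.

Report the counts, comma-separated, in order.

@3  (3,1):1·2+0→2, (3,2):1·2+1→3
@4  (4,1):2·3+0→6, (4,2):3·3+2→11
Read c(4,1) = 6, c(4,2) = 11.

6, 11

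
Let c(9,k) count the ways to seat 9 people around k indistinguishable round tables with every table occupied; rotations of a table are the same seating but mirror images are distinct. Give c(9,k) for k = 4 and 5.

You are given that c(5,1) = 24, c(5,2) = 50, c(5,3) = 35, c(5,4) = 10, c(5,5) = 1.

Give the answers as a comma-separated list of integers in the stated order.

67284, 22449

row 6: T[6][1]=5·24+0=120  T[6][2]=5·50+24=274  T[6][3]=5·35+50=225  T[6][4]=5·10+35=85  T[6][5]=5·1+10=15
row 7: T[7][2]=6·274+120=1764  T[7][3]=6·225+274=1624  T[7][4]=6·85+225=735  T[7][5]=6·15+85=175
row 8: T[8][3]=7·1624+1764=13132  T[8][4]=7·735+1624=6769  T[8][5]=7·175+735=1960
row 9: T[9][4]=8·6769+13132=67284  T[9][5]=8·1960+6769=22449
Read c(9,4) = 67284, c(9,5) = 22449.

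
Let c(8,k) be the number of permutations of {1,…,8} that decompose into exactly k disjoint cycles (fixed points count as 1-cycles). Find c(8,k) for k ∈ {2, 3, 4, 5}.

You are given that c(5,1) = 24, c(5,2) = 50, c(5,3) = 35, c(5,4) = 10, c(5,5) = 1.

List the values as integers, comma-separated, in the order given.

13068, 13132, 6769, 1960

@6  (6,1):24·5+0→120, (6,2):50·5+24→274, (6,3):35·5+50→225, (6,4):10·5+35→85, (6,5):1·5+10→15
@7  (7,1):120·6+0→720, (7,2):274·6+120→1764, (7,3):225·6+274→1624, (7,4):85·6+225→735, (7,5):15·6+85→175
@8  (8,2):1764·7+720→13068, (8,3):1624·7+1764→13132, (8,4):735·7+1624→6769, (8,5):175·7+735→1960
Read c(8,2) = 13068, c(8,3) = 13132, c(8,4) = 6769, c(8,5) = 1960.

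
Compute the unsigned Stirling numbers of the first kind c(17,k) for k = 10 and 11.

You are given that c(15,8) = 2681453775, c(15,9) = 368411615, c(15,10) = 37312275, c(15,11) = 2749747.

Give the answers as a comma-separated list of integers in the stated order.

23057159840, 2185031420

@16  (16,9):368411615·15+2681453775→8207628000, (16,10):37312275·15+368411615→928095740, (16,11):2749747·15+37312275→78558480
@17  (17,10):928095740·16+8207628000→23057159840, (17,11):78558480·16+928095740→2185031420
Read c(17,10) = 23057159840, c(17,11) = 2185031420.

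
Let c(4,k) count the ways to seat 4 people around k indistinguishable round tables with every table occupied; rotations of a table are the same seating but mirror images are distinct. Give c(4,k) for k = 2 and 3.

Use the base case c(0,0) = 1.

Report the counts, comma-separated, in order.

11, 6

i=1: T(1,1)=1+0·0=1
i=2: T(2,1)=0+1·1=1 | T(2,2)=1+1·0=1
i=3: T(3,1)=0+2·1=2 | T(3,2)=1+2·1=3 | T(3,3)=1+2·0=1
i=4: T(4,2)=2+3·3=11 | T(4,3)=3+3·1=6
Read c(4,2) = 11, c(4,3) = 6.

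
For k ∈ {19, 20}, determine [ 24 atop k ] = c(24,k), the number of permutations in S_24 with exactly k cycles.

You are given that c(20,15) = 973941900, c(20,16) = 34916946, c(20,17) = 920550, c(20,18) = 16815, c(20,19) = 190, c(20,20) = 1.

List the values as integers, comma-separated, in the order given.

[21] T[21,16]:20*34916946+973941900=1672280820 · T[21,17]:20*920550+34916946=53327946 · T[21,18]:20*16815+920550=1256850 · T[21,19]:20*190+16815=20615 · T[21,20]:20*1+190=210
[22] T[22,17]:21*53327946+1672280820=2792167686 · T[22,18]:21*1256850+53327946=79721796 · T[22,19]:21*20615+1256850=1689765 · T[22,20]:21*210+20615=25025
[23] T[23,18]:22*79721796+2792167686=4546047198 · T[23,19]:22*1689765+79721796=116896626 · T[23,20]:22*25025+1689765=2240315
[24] T[24,19]:23*116896626+4546047198=7234669596 · T[24,20]:23*2240315+116896626=168423871
Read c(24,19) = 7234669596, c(24,20) = 168423871.

7234669596, 168423871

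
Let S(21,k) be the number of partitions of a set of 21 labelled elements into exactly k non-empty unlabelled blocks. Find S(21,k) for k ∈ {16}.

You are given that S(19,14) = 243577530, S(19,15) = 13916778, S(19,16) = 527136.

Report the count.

809944464

row 20: T[20][15]=15·13916778+243577530=452329200  T[20][16]=16·527136+13916778=22350954
row 21: T[21][16]=16·22350954+452329200=809944464
Read S(21,16) = 809944464.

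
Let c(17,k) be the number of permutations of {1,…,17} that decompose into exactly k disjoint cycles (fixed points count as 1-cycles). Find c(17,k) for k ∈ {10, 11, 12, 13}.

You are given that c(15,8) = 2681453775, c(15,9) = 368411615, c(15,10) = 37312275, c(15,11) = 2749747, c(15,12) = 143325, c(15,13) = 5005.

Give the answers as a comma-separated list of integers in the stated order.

[16] T[16,9]:15*368411615+2681453775=8207628000 · T[16,10]:15*37312275+368411615=928095740 · T[16,11]:15*2749747+37312275=78558480 · T[16,12]:15*143325+2749747=4899622 · T[16,13]:15*5005+143325=218400
[17] T[17,10]:16*928095740+8207628000=23057159840 · T[17,11]:16*78558480+928095740=2185031420 · T[17,12]:16*4899622+78558480=156952432 · T[17,13]:16*218400+4899622=8394022
Read c(17,10) = 23057159840, c(17,11) = 2185031420, c(17,12) = 156952432, c(17,13) = 8394022.

23057159840, 2185031420, 156952432, 8394022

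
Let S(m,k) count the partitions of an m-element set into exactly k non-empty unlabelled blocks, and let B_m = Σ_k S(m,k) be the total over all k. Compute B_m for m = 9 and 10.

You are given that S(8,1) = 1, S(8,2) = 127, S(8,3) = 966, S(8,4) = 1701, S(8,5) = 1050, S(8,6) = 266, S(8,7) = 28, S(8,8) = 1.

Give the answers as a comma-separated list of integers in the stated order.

[9] T[9,1]:1*1+0=1 · T[9,2]:2*127+1=255 · T[9,3]:3*966+127=3025 · T[9,4]:4*1701+966=7770 · T[9,5]:5*1050+1701=6951 · T[9,6]:6*266+1050=2646 · T[9,7]:7*28+266=462 · T[9,8]:8*1+28=36 · T[9,9]:9*0+1=1
[10] T[10,1]:1*1+0=1 · T[10,2]:2*255+1=511 · T[10,3]:3*3025+255=9330 · T[10,4]:4*7770+3025=34105 · T[10,5]:5*6951+7770=42525 · T[10,6]:6*2646+6951=22827 · T[10,7]:7*462+2646=5880 · T[10,8]:8*36+462=750 · T[10,9]:9*1+36=45 · T[10,10]:10*0+1=1
B_9 = ΣS(9,k) = 1+255+3025+7770+6951+2646+462+36+1 = 21147
B_10 = ΣS(10,k) = 1+511+9330+34105+42525+22827+5880+750+45+1 = 115975

21147, 115975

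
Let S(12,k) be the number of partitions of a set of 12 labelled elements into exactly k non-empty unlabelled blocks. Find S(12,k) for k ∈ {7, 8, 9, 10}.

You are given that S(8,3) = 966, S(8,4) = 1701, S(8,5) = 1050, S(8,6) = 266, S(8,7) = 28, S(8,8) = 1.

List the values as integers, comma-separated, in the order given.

627396, 159027, 22275, 1705

r9: T_9,4=4×1701+966=7770; T_9,5=5×1050+1701=6951; T_9,6=6×266+1050=2646; T_9,7=7×28+266=462; T_9,8=8×1+28=36; T_9,9=9×0+1=1
r10: T_10,5=5×6951+7770=42525; T_10,6=6×2646+6951=22827; T_10,7=7×462+2646=5880; T_10,8=8×36+462=750; T_10,9=9×1+36=45; T_10,10=10×0+1=1
r11: T_11,6=6×22827+42525=179487; T_11,7=7×5880+22827=63987; T_11,8=8×750+5880=11880; T_11,9=9×45+750=1155; T_11,10=10×1+45=55
r12: T_12,7=7×63987+179487=627396; T_12,8=8×11880+63987=159027; T_12,9=9×1155+11880=22275; T_12,10=10×55+1155=1705
Read S(12,7) = 627396, S(12,8) = 159027, S(12,9) = 22275, S(12,10) = 1705.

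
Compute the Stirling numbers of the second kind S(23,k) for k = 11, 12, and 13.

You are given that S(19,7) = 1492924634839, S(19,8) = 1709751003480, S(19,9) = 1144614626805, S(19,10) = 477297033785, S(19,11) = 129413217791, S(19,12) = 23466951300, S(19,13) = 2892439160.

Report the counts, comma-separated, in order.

r20: T_20,8=8×1709751003480+1492924634839=15170932662679; T_20,9=9×1144614626805+1709751003480=12011282644725; T_20,10=10×477297033785+1144614626805=5917584964655; T_20,11=11×129413217791+477297033785=1900842429486; T_20,12=12×23466951300+129413217791=411016633391; T_20,13=13×2892439160+23466951300=61068660380
r21: T_21,9=9×12011282644725+15170932662679=123272476465204; T_21,10=10×5917584964655+12011282644725=71187132291275; T_21,11=11×1900842429486+5917584964655=26826851689001; T_21,12=12×411016633391+1900842429486=6833042030178; T_21,13=13×61068660380+411016633391=1204909218331
r22: T_22,10=10×71187132291275+123272476465204=835143799377954; T_22,11=11×26826851689001+71187132291275=366282500870286; T_22,12=12×6833042030178+26826851689001=108823356051137; T_22,13=13×1204909218331+6833042030178=22496861868481
r23: T_23,11=11×366282500870286+835143799377954=4864251308951100; T_23,12=12×108823356051137+366282500870286=1672162773483930; T_23,13=13×22496861868481+108823356051137=401282560341390
Read S(23,11) = 4864251308951100, S(23,12) = 1672162773483930, S(23,13) = 401282560341390.

4864251308951100, 1672162773483930, 401282560341390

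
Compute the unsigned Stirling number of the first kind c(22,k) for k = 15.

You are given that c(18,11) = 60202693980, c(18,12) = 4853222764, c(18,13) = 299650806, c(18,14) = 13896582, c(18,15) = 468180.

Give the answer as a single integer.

1599718388730

row 19: T[19][12]=18·4853222764+60202693980=147560703732  T[19][13]=18·299650806+4853222764=10246937272  T[19][14]=18·13896582+299650806=549789282  T[19][15]=18·468180+13896582=22323822
row 20: T[20][13]=19·10246937272+147560703732=342252511900  T[20][14]=19·549789282+10246937272=20692933630  T[20][15]=19·22323822+549789282=973941900
row 21: T[21][14]=20·20692933630+342252511900=756111184500  T[21][15]=20·973941900+20692933630=40171771630
row 22: T[22][15]=21·40171771630+756111184500=1599718388730
Read c(22,15) = 1599718388730.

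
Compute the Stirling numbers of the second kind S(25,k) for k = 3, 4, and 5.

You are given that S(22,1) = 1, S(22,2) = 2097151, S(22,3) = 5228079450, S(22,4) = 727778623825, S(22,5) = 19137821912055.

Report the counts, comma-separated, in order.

141197991025, 46771289738810, 2436684974110751

row 23: T[23][1]=1·1+0=1  T[23][2]=2·2097151+1=4194303  T[23][3]=3·5228079450+2097151=15686335501  T[23][4]=4·727778623825+5228079450=2916342574750  T[23][5]=5·19137821912055+727778623825=96416888184100
row 24: T[24][2]=2·4194303+1=8388607  T[24][3]=3·15686335501+4194303=47063200806  T[24][4]=4·2916342574750+15686335501=11681056634501  T[24][5]=5·96416888184100+2916342574750=485000783495250
row 25: T[25][3]=3·47063200806+8388607=141197991025  T[25][4]=4·11681056634501+47063200806=46771289738810  T[25][5]=5·485000783495250+11681056634501=2436684974110751
Read S(25,3) = 141197991025, S(25,4) = 46771289738810, S(25,5) = 2436684974110751.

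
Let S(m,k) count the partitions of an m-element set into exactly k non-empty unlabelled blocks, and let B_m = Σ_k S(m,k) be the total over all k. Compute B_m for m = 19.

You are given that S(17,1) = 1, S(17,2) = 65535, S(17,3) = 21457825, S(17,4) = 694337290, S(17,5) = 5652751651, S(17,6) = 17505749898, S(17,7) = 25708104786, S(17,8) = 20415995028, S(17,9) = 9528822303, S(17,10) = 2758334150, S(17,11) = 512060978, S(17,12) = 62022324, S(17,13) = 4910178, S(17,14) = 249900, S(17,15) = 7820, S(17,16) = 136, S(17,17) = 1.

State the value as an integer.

5832742205057

[18] T[18,1]:1*1+0=1 · T[18,2]:2*65535+1=131071 · T[18,3]:3*21457825+65535=64439010 · T[18,4]:4*694337290+21457825=2798806985 · T[18,5]:5*5652751651+694337290=28958095545 · T[18,6]:6*17505749898+5652751651=110687251039 · T[18,7]:7*25708104786+17505749898=197462483400 · T[18,8]:8*20415995028+25708104786=189036065010 · T[18,9]:9*9528822303+20415995028=106175395755 · T[18,10]:10*2758334150+9528822303=37112163803 · T[18,11]:11*512060978+2758334150=8391004908 · T[18,12]:12*62022324+512060978=1256328866 · T[18,13]:13*4910178+62022324=125854638 · T[18,14]:14*249900+4910178=8408778 · T[18,15]:15*7820+249900=367200 · T[18,16]:16*136+7820=9996 · T[18,17]:17*1+136=153 · T[18,18]:18*0+1=1
[19] T[19,1]:1*1+0=1 · T[19,2]:2*131071+1=262143 · T[19,3]:3*64439010+131071=193448101 · T[19,4]:4*2798806985+64439010=11259666950 · T[19,5]:5*28958095545+2798806985=147589284710 · T[19,6]:6*110687251039+28958095545=693081601779 · T[19,7]:7*197462483400+110687251039=1492924634839 · T[19,8]:8*189036065010+197462483400=1709751003480 · T[19,9]:9*106175395755+189036065010=1144614626805 · T[19,10]:10*37112163803+106175395755=477297033785 · T[19,11]:11*8391004908+37112163803=129413217791 · T[19,12]:12*1256328866+8391004908=23466951300 · T[19,13]:13*125854638+1256328866=2892439160 · T[19,14]:14*8408778+125854638=243577530 · T[19,15]:15*367200+8408778=13916778 · T[19,16]:16*9996+367200=527136 · T[19,17]:17*153+9996=12597 · T[19,18]:18*1+153=171 · T[19,19]:19*0+1=1
B_19 = ΣS(19,k) = 1+262143+193448101+11259666950+147589284710+693081601779+1492924634839+1709751003480+1144614626805+477297033785+129413217791+23466951300+2892439160+243577530+13916778+527136+12597+171+1 = 5832742205057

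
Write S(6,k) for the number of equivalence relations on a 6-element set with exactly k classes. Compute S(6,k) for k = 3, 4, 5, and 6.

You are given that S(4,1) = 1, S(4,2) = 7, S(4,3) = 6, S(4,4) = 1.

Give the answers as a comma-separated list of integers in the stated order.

90, 65, 15, 1

r5: T_5,2=2×7+1=15; T_5,3=3×6+7=25; T_5,4=4×1+6=10; T_5,5=5×0+1=1
r6: T_6,3=3×25+15=90; T_6,4=4×10+25=65; T_6,5=5×1+10=15; T_6,6=6×0+1=1
Read S(6,3) = 90, S(6,4) = 65, S(6,5) = 15, S(6,6) = 1.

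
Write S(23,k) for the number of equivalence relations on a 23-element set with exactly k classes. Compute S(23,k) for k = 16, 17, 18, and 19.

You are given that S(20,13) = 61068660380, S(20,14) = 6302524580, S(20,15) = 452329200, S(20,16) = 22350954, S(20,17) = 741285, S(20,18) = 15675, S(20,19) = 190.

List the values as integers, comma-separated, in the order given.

r21: T_21,14=14×6302524580+61068660380=149304004500; T_21,15=15×452329200+6302524580=13087462580; T_21,16=16×22350954+452329200=809944464; T_21,17=17×741285+22350954=34952799; T_21,18=18×15675+741285=1023435; T_21,19=19×190+15675=19285
r22: T_22,15=15×13087462580+149304004500=345615943200; T_22,16=16×809944464+13087462580=26046574004; T_22,17=17×34952799+809944464=1404142047; T_22,18=18×1023435+34952799=53374629; T_22,19=19×19285+1023435=1389850
r23: T_23,16=16×26046574004+345615943200=762361127264; T_23,17=17×1404142047+26046574004=49916988803; T_23,18=18×53374629+1404142047=2364885369; T_23,19=19×1389850+53374629=79781779
Read S(23,16) = 762361127264, S(23,17) = 49916988803, S(23,18) = 2364885369, S(23,19) = 79781779.

762361127264, 49916988803, 2364885369, 79781779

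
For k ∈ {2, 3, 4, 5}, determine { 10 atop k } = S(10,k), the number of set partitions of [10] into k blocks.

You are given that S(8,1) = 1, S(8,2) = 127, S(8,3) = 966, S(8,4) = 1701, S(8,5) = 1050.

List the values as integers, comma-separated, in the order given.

511, 9330, 34105, 42525

i=9: T(9,1)=0+1·1=1 | T(9,2)=1+2·127=255 | T(9,3)=127+3·966=3025 | T(9,4)=966+4·1701=7770 | T(9,5)=1701+5·1050=6951
i=10: T(10,2)=1+2·255=511 | T(10,3)=255+3·3025=9330 | T(10,4)=3025+4·7770=34105 | T(10,5)=7770+5·6951=42525
Read S(10,2) = 511, S(10,3) = 9330, S(10,4) = 34105, S(10,5) = 42525.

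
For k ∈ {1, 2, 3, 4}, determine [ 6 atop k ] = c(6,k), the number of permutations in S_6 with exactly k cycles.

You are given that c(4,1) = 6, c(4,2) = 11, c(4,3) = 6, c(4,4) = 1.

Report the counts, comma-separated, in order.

120, 274, 225, 85

i=5: T(5,1)=0+4·6=24 | T(5,2)=6+4·11=50 | T(5,3)=11+4·6=35 | T(5,4)=6+4·1=10
i=6: T(6,1)=0+5·24=120 | T(6,2)=24+5·50=274 | T(6,3)=50+5·35=225 | T(6,4)=35+5·10=85
Read c(6,1) = 120, c(6,2) = 274, c(6,3) = 225, c(6,4) = 85.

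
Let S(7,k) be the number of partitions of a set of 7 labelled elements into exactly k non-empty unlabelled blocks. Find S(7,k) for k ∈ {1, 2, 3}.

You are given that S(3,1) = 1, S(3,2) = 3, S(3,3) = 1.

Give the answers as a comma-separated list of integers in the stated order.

1, 63, 301

i=4: T(4,1)=0+1·1=1 | T(4,2)=1+2·3=7 | T(4,3)=3+3·1=6
i=5: T(5,1)=0+1·1=1 | T(5,2)=1+2·7=15 | T(5,3)=7+3·6=25
i=6: T(6,1)=0+1·1=1 | T(6,2)=1+2·15=31 | T(6,3)=15+3·25=90
i=7: T(7,1)=0+1·1=1 | T(7,2)=1+2·31=63 | T(7,3)=31+3·90=301
Read S(7,1) = 1, S(7,2) = 63, S(7,3) = 301.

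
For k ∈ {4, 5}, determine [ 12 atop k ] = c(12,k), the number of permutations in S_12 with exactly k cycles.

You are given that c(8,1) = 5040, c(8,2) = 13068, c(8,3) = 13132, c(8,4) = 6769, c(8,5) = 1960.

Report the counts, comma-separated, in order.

row 9: T[9][1]=8·5040+0=40320  T[9][2]=8·13068+5040=109584  T[9][3]=8·13132+13068=118124  T[9][4]=8·6769+13132=67284  T[9][5]=8·1960+6769=22449
row 10: T[10][2]=9·109584+40320=1026576  T[10][3]=9·118124+109584=1172700  T[10][4]=9·67284+118124=723680  T[10][5]=9·22449+67284=269325
row 11: T[11][3]=10·1172700+1026576=12753576  T[11][4]=10·723680+1172700=8409500  T[11][5]=10·269325+723680=3416930
row 12: T[12][4]=11·8409500+12753576=105258076  T[12][5]=11·3416930+8409500=45995730
Read c(12,4) = 105258076, c(12,5) = 45995730.

105258076, 45995730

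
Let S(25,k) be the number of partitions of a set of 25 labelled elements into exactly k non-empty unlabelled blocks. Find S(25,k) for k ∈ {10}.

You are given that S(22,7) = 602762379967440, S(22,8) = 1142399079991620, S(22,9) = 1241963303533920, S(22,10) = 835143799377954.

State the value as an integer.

@23  (23,8):1142399079991620·8+602762379967440→9741955019900400, (23,9):1241963303533920·9+1142399079991620→12320068811796900, (23,10):835143799377954·10+1241963303533920→9593401297313460
@24  (24,9):12320068811796900·9+9741955019900400→120622574326072500, (24,10):9593401297313460·10+12320068811796900→108254081784931500
@25  (25,10):108254081784931500·10+120622574326072500→1203163392175387500
Read S(25,10) = 1203163392175387500.

1203163392175387500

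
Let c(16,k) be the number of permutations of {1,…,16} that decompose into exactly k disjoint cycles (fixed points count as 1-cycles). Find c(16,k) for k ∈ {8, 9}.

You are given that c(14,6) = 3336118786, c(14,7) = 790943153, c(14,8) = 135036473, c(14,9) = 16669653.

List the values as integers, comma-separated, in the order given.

54631129553, 8207628000

@15  (15,7):790943153·14+3336118786→14409322928, (15,8):135036473·14+790943153→2681453775, (15,9):16669653·14+135036473→368411615
@16  (16,8):2681453775·15+14409322928→54631129553, (16,9):368411615·15+2681453775→8207628000
Read c(16,8) = 54631129553, c(16,9) = 8207628000.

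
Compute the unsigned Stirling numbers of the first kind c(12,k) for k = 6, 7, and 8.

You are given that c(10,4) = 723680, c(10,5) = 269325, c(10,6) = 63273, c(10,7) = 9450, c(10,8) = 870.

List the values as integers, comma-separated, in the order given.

13339535, 2637558, 357423

i=11: T(11,5)=723680+10·269325=3416930 | T(11,6)=269325+10·63273=902055 | T(11,7)=63273+10·9450=157773 | T(11,8)=9450+10·870=18150
i=12: T(12,6)=3416930+11·902055=13339535 | T(12,7)=902055+11·157773=2637558 | T(12,8)=157773+11·18150=357423
Read c(12,6) = 13339535, c(12,7) = 2637558, c(12,8) = 357423.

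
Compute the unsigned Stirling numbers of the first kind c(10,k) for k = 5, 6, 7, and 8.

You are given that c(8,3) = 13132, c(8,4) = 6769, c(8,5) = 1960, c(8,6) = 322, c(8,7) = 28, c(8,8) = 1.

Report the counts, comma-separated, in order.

269325, 63273, 9450, 870

row 9: T[9][4]=8·6769+13132=67284  T[9][5]=8·1960+6769=22449  T[9][6]=8·322+1960=4536  T[9][7]=8·28+322=546  T[9][8]=8·1+28=36
row 10: T[10][5]=9·22449+67284=269325  T[10][6]=9·4536+22449=63273  T[10][7]=9·546+4536=9450  T[10][8]=9·36+546=870
Read c(10,5) = 269325, c(10,6) = 63273, c(10,7) = 9450, c(10,8) = 870.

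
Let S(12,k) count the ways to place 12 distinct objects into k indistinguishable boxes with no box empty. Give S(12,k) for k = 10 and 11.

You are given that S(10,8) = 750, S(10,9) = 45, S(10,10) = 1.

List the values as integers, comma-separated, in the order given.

r11: T_11,9=9×45+750=1155; T_11,10=10×1+45=55; T_11,11=11×0+1=1
r12: T_12,10=10×55+1155=1705; T_12,11=11×1+55=66
Read S(12,10) = 1705, S(12,11) = 66.

1705, 66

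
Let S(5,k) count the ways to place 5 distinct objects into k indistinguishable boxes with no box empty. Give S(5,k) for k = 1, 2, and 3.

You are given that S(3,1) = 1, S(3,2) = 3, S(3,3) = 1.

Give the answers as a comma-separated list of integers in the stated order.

i=4: T(4,1)=0+1·1=1 | T(4,2)=1+2·3=7 | T(4,3)=3+3·1=6
i=5: T(5,1)=0+1·1=1 | T(5,2)=1+2·7=15 | T(5,3)=7+3·6=25
Read S(5,1) = 1, S(5,2) = 15, S(5,3) = 25.

1, 15, 25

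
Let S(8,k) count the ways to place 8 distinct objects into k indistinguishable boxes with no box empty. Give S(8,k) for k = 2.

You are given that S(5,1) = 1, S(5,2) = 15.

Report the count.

i=6: T(6,1)=0+1·1=1 | T(6,2)=1+2·15=31
i=7: T(7,1)=0+1·1=1 | T(7,2)=1+2·31=63
i=8: T(8,2)=1+2·63=127
Read S(8,2) = 127.

127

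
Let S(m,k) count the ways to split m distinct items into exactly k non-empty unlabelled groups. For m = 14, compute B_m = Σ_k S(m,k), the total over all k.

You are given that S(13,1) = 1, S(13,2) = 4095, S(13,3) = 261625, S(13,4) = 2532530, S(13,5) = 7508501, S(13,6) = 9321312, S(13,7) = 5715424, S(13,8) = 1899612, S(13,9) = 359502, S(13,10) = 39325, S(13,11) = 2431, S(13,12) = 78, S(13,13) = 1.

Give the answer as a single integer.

190899322

@14  (14,1):1·1+0→1, (14,2):4095·2+1→8191, (14,3):261625·3+4095→788970, (14,4):2532530·4+261625→10391745, (14,5):7508501·5+2532530→40075035, (14,6):9321312·6+7508501→63436373, (14,7):5715424·7+9321312→49329280, (14,8):1899612·8+5715424→20912320, (14,9):359502·9+1899612→5135130, (14,10):39325·10+359502→752752, (14,11):2431·11+39325→66066, (14,12):78·12+2431→3367, (14,13):1·13+78→91, (14,14):0·14+1→1
B_14 = ΣS(14,k) = 1+8191+788970+10391745+40075035+63436373+49329280+20912320+5135130+752752+66066+3367+91+1 = 190899322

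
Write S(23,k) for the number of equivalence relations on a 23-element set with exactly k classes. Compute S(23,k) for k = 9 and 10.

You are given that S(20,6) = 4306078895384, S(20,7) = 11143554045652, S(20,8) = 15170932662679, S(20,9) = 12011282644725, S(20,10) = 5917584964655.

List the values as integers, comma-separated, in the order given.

12320068811796900, 9593401297313460

[21] T[21,7]:7*11143554045652+4306078895384=82310957214948 · T[21,8]:8*15170932662679+11143554045652=132511015347084 · T[21,9]:9*12011282644725+15170932662679=123272476465204 · T[21,10]:10*5917584964655+12011282644725=71187132291275
[22] T[22,8]:8*132511015347084+82310957214948=1142399079991620 · T[22,9]:9*123272476465204+132511015347084=1241963303533920 · T[22,10]:10*71187132291275+123272476465204=835143799377954
[23] T[23,9]:9*1241963303533920+1142399079991620=12320068811796900 · T[23,10]:10*835143799377954+1241963303533920=9593401297313460
Read S(23,9) = 12320068811796900, S(23,10) = 9593401297313460.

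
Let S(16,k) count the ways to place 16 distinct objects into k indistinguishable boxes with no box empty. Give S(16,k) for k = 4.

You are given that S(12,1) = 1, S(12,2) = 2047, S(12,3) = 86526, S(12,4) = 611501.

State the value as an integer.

171798901

@13  (13,1):1·1+0→1, (13,2):2047·2+1→4095, (13,3):86526·3+2047→261625, (13,4):611501·4+86526→2532530
@14  (14,2):4095·2+1→8191, (14,3):261625·3+4095→788970, (14,4):2532530·4+261625→10391745
@15  (15,3):788970·3+8191→2375101, (15,4):10391745·4+788970→42355950
@16  (16,4):42355950·4+2375101→171798901
Read S(16,4) = 171798901.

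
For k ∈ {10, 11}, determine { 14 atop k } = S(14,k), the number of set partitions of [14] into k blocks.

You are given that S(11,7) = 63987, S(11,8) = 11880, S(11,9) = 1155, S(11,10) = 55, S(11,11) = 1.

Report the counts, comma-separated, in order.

752752, 66066

i=12: T(12,8)=63987+8·11880=159027 | T(12,9)=11880+9·1155=22275 | T(12,10)=1155+10·55=1705 | T(12,11)=55+11·1=66
i=13: T(13,9)=159027+9·22275=359502 | T(13,10)=22275+10·1705=39325 | T(13,11)=1705+11·66=2431
i=14: T(14,10)=359502+10·39325=752752 | T(14,11)=39325+11·2431=66066
Read S(14,10) = 752752, S(14,11) = 66066.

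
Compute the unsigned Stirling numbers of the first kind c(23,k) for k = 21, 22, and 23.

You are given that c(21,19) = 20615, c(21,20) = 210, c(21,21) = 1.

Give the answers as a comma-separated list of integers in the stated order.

[22] T[22,20]:21*210+20615=25025 · T[22,21]:21*1+210=231 · T[22,22]:21*0+1=1
[23] T[23,21]:22*231+25025=30107 · T[23,22]:22*1+231=253 · T[23,23]:22*0+1=1
Read c(23,21) = 30107, c(23,22) = 253, c(23,23) = 1.

30107, 253, 1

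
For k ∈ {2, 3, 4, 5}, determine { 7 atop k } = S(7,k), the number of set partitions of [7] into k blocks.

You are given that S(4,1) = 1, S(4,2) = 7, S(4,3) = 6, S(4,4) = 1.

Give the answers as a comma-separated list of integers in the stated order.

63, 301, 350, 140

@5  (5,1):1·1+0→1, (5,2):7·2+1→15, (5,3):6·3+7→25, (5,4):1·4+6→10, (5,5):0·5+1→1
@6  (6,1):1·1+0→1, (6,2):15·2+1→31, (6,3):25·3+15→90, (6,4):10·4+25→65, (6,5):1·5+10→15
@7  (7,2):31·2+1→63, (7,3):90·3+31→301, (7,4):65·4+90→350, (7,5):15·5+65→140
Read S(7,2) = 63, S(7,3) = 301, S(7,4) = 350, S(7,5) = 140.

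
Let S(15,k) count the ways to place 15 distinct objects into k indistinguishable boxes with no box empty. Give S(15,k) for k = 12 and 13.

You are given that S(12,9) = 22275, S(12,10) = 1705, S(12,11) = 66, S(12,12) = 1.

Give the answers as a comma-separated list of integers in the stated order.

@13  (13,10):1705·10+22275→39325, (13,11):66·11+1705→2431, (13,12):1·12+66→78, (13,13):0·13+1→1
@14  (14,11):2431·11+39325→66066, (14,12):78·12+2431→3367, (14,13):1·13+78→91
@15  (15,12):3367·12+66066→106470, (15,13):91·13+3367→4550
Read S(15,12) = 106470, S(15,13) = 4550.

106470, 4550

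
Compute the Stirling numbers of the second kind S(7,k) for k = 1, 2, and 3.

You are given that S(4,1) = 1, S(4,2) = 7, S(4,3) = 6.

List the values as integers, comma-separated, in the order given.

r5: T_5,1=1×1+0=1; T_5,2=2×7+1=15; T_5,3=3×6+7=25
r6: T_6,1=1×1+0=1; T_6,2=2×15+1=31; T_6,3=3×25+15=90
r7: T_7,1=1×1+0=1; T_7,2=2×31+1=63; T_7,3=3×90+31=301
Read S(7,1) = 1, S(7,2) = 63, S(7,3) = 301.

1, 63, 301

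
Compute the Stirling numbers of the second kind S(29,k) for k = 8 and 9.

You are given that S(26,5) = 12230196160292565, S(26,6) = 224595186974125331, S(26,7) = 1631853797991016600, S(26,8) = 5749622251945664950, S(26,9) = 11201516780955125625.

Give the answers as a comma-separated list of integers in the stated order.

r27: T_27,6=6×224595186974125331+12230196160292565=1359801318005044551; T_27,7=7×1631853797991016600+224595186974125331=11647571772911241531; T_27,8=8×5749622251945664950+1631853797991016600=47628831813556336200; T_27,9=9×11201516780955125625+5749622251945664950=106563273280541795575
r28: T_28,7=7×11647571772911241531+1359801318005044551=82892803728383735268; T_28,8=8×47628831813556336200+11647571772911241531=392678226281361931131; T_28,9=9×106563273280541795575+47628831813556336200=1006698291338432496375
r29: T_29,8=8×392678226281361931131+82892803728383735268=3224318613979279184316; T_29,9=9×1006698291338432496375+392678226281361931131=9452962848327254398506
Read S(29,8) = 3224318613979279184316, S(29,9) = 9452962848327254398506.

3224318613979279184316, 9452962848327254398506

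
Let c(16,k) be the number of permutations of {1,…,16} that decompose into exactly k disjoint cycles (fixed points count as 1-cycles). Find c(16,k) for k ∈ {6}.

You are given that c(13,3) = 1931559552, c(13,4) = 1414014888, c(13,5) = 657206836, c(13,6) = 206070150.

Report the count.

r14: T_14,4=13×1414014888+1931559552=20313753096; T_14,5=13×657206836+1414014888=9957703756; T_14,6=13×206070150+657206836=3336118786
r15: T_15,5=14×9957703756+20313753096=159721605680; T_15,6=14×3336118786+9957703756=56663366760
r16: T_16,6=15×56663366760+159721605680=1009672107080
Read c(16,6) = 1009672107080.

1009672107080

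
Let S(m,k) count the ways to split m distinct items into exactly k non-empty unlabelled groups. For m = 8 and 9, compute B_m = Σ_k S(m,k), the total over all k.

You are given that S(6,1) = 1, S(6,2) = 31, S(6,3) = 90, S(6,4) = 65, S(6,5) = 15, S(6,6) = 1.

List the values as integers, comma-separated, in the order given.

4140, 21147

r7: T_7,1=1×1+0=1; T_7,2=2×31+1=63; T_7,3=3×90+31=301; T_7,4=4×65+90=350; T_7,5=5×15+65=140; T_7,6=6×1+15=21; T_7,7=7×0+1=1
r8: T_8,1=1×1+0=1; T_8,2=2×63+1=127; T_8,3=3×301+63=966; T_8,4=4×350+301=1701; T_8,5=5×140+350=1050; T_8,6=6×21+140=266; T_8,7=7×1+21=28; T_8,8=8×0+1=1
r9: T_9,1=1×1+0=1; T_9,2=2×127+1=255; T_9,3=3×966+127=3025; T_9,4=4×1701+966=7770; T_9,5=5×1050+1701=6951; T_9,6=6×266+1050=2646; T_9,7=7×28+266=462; T_9,8=8×1+28=36; T_9,9=9×0+1=1
B_8 = ΣS(8,k) = 1+127+966+1701+1050+266+28+1 = 4140
B_9 = ΣS(9,k) = 1+255+3025+7770+6951+2646+462+36+1 = 21147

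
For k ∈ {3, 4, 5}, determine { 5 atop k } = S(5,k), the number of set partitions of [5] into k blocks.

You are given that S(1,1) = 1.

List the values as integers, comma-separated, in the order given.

r2: T_2,1=1×1+0=1; T_2,2=2×0+1=1
r3: T_3,1=1×1+0=1; T_3,2=2×1+1=3; T_3,3=3×0+1=1
r4: T_4,2=2×3+1=7; T_4,3=3×1+3=6; T_4,4=4×0+1=1
r5: T_5,3=3×6+7=25; T_5,4=4×1+6=10; T_5,5=5×0+1=1
Read S(5,3) = 25, S(5,4) = 10, S(5,5) = 1.

25, 10, 1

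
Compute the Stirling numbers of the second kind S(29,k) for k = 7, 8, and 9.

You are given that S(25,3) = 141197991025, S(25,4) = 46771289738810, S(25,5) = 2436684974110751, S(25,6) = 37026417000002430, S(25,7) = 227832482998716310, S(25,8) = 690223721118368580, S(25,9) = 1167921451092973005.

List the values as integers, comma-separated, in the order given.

r26: T_26,4=4×46771289738810+141197991025=187226356946265; T_26,5=5×2436684974110751+46771289738810=12230196160292565; T_26,6=6×37026417000002430+2436684974110751=224595186974125331; T_26,7=7×227832482998716310+37026417000002430=1631853797991016600; T_26,8=8×690223721118368580+227832482998716310=5749622251945664950; T_26,9=9×1167921451092973005+690223721118368580=11201516780955125625
r27: T_27,5=5×12230196160292565+187226356946265=61338207158409090; T_27,6=6×224595186974125331+12230196160292565=1359801318005044551; T_27,7=7×1631853797991016600+224595186974125331=11647571772911241531; T_27,8=8×5749622251945664950+1631853797991016600=47628831813556336200; T_27,9=9×11201516780955125625+5749622251945664950=106563273280541795575
r28: T_28,6=6×1359801318005044551+61338207158409090=8220146115188676396; T_28,7=7×11647571772911241531+1359801318005044551=82892803728383735268; T_28,8=8×47628831813556336200+11647571772911241531=392678226281361931131; T_28,9=9×106563273280541795575+47628831813556336200=1006698291338432496375
r29: T_29,7=7×82892803728383735268+8220146115188676396=588469772213874823272; T_29,8=8×392678226281361931131+82892803728383735268=3224318613979279184316; T_29,9=9×1006698291338432496375+392678226281361931131=9452962848327254398506
Read S(29,7) = 588469772213874823272, S(29,8) = 3224318613979279184316, S(29,9) = 9452962848327254398506.

588469772213874823272, 3224318613979279184316, 9452962848327254398506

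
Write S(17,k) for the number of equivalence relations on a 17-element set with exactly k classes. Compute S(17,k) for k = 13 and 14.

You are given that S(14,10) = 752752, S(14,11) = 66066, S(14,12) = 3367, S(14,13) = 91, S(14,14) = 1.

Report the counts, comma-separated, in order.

4910178, 249900

@15  (15,11):66066·11+752752→1479478, (15,12):3367·12+66066→106470, (15,13):91·13+3367→4550, (15,14):1·14+91→105
@16  (16,12):106470·12+1479478→2757118, (16,13):4550·13+106470→165620, (16,14):105·14+4550→6020
@17  (17,13):165620·13+2757118→4910178, (17,14):6020·14+165620→249900
Read S(17,13) = 4910178, S(17,14) = 249900.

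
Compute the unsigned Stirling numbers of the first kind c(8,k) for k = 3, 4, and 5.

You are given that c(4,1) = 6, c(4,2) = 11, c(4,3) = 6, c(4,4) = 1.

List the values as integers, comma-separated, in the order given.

[5] T[5,1]:4*6+0=24 · T[5,2]:4*11+6=50 · T[5,3]:4*6+11=35 · T[5,4]:4*1+6=10 · T[5,5]:4*0+1=1
[6] T[6,1]:5*24+0=120 · T[6,2]:5*50+24=274 · T[6,3]:5*35+50=225 · T[6,4]:5*10+35=85 · T[6,5]:5*1+10=15
[7] T[7,2]:6*274+120=1764 · T[7,3]:6*225+274=1624 · T[7,4]:6*85+225=735 · T[7,5]:6*15+85=175
[8] T[8,3]:7*1624+1764=13132 · T[8,4]:7*735+1624=6769 · T[8,5]:7*175+735=1960
Read c(8,3) = 13132, c(8,4) = 6769, c(8,5) = 1960.

13132, 6769, 1960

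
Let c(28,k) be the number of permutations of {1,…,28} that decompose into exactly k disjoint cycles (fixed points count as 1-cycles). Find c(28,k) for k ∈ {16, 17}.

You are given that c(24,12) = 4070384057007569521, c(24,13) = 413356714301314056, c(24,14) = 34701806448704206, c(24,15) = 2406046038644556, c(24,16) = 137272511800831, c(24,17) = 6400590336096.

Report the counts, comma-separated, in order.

[25] T[25,13]:24*413356714301314056+4070384057007569521=13990945200239106865 · T[25,14]:24*34701806448704206+413356714301314056=1246200069070215000 · T[25,15]:24*2406046038644556+34701806448704206=92446911376173550 · T[25,16]:24*137272511800831+2406046038644556=5700586321864500 · T[25,17]:24*6400590336096+137272511800831=290886679867135
[26] T[26,14]:25*1246200069070215000+13990945200239106865=45145946926994481865 · T[26,15]:25*92446911376173550+1246200069070215000=3557372853474553750 · T[26,16]:25*5700586321864500+92446911376173550=234961569422786050 · T[26,17]:25*290886679867135+5700586321864500=12972753318542875
[27] T[27,15]:26*3557372853474553750+45145946926994481865=137637641117332879365 · T[27,16]:26*234961569422786050+3557372853474553750=9666373658466991050 · T[27,17]:26*12972753318542875+234961569422786050=572253155704900800
[28] T[28,16]:27*9666373658466991050+137637641117332879365=398629729895941637715 · T[28,17]:27*572253155704900800+9666373658466991050=25117208862499312650
Read c(28,16) = 398629729895941637715, c(28,17) = 25117208862499312650.

398629729895941637715, 25117208862499312650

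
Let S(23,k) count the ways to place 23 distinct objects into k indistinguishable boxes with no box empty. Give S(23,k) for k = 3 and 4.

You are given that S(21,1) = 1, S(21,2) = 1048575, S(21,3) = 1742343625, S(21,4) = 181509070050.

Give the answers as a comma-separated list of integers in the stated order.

15686335501, 2916342574750

r22: T_22,2=2×1048575+1=2097151; T_22,3=3×1742343625+1048575=5228079450; T_22,4=4×181509070050+1742343625=727778623825
r23: T_23,3=3×5228079450+2097151=15686335501; T_23,4=4×727778623825+5228079450=2916342574750
Read S(23,3) = 15686335501, S(23,4) = 2916342574750.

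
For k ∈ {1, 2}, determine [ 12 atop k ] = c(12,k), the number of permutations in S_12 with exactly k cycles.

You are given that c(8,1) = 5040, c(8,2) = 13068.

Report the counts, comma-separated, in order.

i=9: T(9,1)=0+8·5040=40320 | T(9,2)=5040+8·13068=109584
i=10: T(10,1)=0+9·40320=362880 | T(10,2)=40320+9·109584=1026576
i=11: T(11,1)=0+10·362880=3628800 | T(11,2)=362880+10·1026576=10628640
i=12: T(12,1)=0+11·3628800=39916800 | T(12,2)=3628800+11·10628640=120543840
Read c(12,1) = 39916800, c(12,2) = 120543840.

39916800, 120543840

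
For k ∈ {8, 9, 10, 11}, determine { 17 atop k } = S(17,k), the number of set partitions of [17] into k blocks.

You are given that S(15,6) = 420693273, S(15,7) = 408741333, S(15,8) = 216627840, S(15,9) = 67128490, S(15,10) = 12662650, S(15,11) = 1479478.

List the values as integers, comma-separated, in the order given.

[16] T[16,7]:7*408741333+420693273=3281882604 · T[16,8]:8*216627840+408741333=2141764053 · T[16,9]:9*67128490+216627840=820784250 · T[16,10]:10*12662650+67128490=193754990 · T[16,11]:11*1479478+12662650=28936908
[17] T[17,8]:8*2141764053+3281882604=20415995028 · T[17,9]:9*820784250+2141764053=9528822303 · T[17,10]:10*193754990+820784250=2758334150 · T[17,11]:11*28936908+193754990=512060978
Read S(17,8) = 20415995028, S(17,9) = 9528822303, S(17,10) = 2758334150, S(17,11) = 512060978.

20415995028, 9528822303, 2758334150, 512060978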